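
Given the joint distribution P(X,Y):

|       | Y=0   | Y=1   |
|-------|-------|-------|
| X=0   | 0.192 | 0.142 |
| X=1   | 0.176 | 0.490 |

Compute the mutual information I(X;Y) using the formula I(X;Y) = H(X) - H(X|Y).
0.0657 bits

I(X;Y) = H(X) - H(X|Y)

Marginal of X (row sums):
  P(X=0) = 0.192 + 0.142 = 0.334
  P(X=1) = 0.176 + 0.490 = 0.666
H(X) = -[0.334·log₂(0.334) + 0.666·log₂(0.666)]
  = 0.52841 + 0.39055 = 0.9190 bits

Marginal of Y (column sums):
  P(Y=0) = 0.192 + 0.176 = 0.368
  P(Y=1) = 0.142 + 0.490 = 0.632
H(X|Y) = Σ_y P(y)·H(X|Y=y):
  Y=0: P(Y=0) = 0.368, P(X|Y=0) = (12/23, 11/23) → H(X|Y=0) = 0.99864
  Y=1: P(Y=1) = 0.632, P(X|Y=1) = (71/316, 245/316) → H(X|Y=1) = 0.76863
H(X|Y) = 0.368·0.99864 + 0.632·0.76863 = 0.8533 bits

I(X;Y) = H(X) - H(X|Y) = 0.9190 - 0.8533 = 0.0657 bits

Cross-check via I(X;Y) = H(X) + H(Y) - H(X,Y): computing H(Y) from the column sums and H(X,Y) from the 4 cells in the same way gives H(Y) = 0.9491 bits and H(X,Y) = 1.8024 bits, so
I(X;Y) = 0.9190 + 0.9491 - 1.8024 = 0.0657 bits ✓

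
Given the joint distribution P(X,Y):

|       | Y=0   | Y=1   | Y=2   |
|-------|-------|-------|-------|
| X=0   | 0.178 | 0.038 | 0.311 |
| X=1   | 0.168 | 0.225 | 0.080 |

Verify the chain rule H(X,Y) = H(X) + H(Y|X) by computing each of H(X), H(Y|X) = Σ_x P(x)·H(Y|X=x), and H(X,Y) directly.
H(X) = 0.9979 bits, H(Y|X) = 1.3567 bits, H(X,Y) = 2.3546 bits

Marginal of X (row sums):
  P(X=0) = 0.178 + 0.038 + 0.311 = 0.527
  P(X=1) = 0.168 + 0.225 + 0.080 = 0.473
H(X) = -[0.527·log₂(0.527) + 0.473·log₂(0.473)]
  = 0.48701 + 0.51088 = 0.9979 bits

H(Y|X) = Σ_x P(x)·H(Y|X=x):
  X=0: P(X=0) = 0.527, P(Y|X=0) = (178/527, 38/527, 311/527) → H(Y|X=0) = 1.25149
  X=1: P(X=1) = 0.473, P(Y|X=1) = (168/473, 225/473, 80/473) → H(Y|X=1) = 1.47393
H(Y|X) = 0.527·1.25149 + 0.473·1.47393 = 1.3567 bits

H(X,Y) = -Σ_{x,y} P(x,y) log₂ P(x,y). Per-cell terms -P(x,y)·log₂P(x,y):
  X=0: 0.44323, 0.17928, 0.52404
  X=1: 0.43234, 0.48420, 0.29151
Sum of the 6 terms: H(X,Y) = 2.3546 bits

Chain rule check:
  H(X) + H(Y|X) = 0.9979 + 1.3567 = 2.3546 bits
  H(X,Y) = 2.3546 bits
✓ Chain rule verified.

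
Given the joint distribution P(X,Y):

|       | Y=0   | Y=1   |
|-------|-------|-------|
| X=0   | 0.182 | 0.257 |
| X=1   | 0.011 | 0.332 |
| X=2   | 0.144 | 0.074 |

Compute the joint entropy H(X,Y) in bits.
2.2314 bits

H(X,Y) = -Σ_{x,y} P(x,y) log₂ P(x,y). Per-cell terms -P(x,y)·log₂P(x,y):
  X=0: 0.44735, 0.50376
  X=1: 0.07157, 0.52813
  X=2: 0.40260, 0.27797
Sum of the 6 terms: H(X,Y) = 2.2314 bits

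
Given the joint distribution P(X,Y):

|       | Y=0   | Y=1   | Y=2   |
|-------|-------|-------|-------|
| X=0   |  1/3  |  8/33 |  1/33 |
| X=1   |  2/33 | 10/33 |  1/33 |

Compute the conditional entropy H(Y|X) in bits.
1.1294 bits

H(Y|X) = H(X,Y) - H(X)

H(X,Y) = -Σ_{x,y} P(x,y) log₂ P(x,y). Per-cell terms -P(x,y)·log₂P(x,y):
  X=0: 0.52832, 0.49561, 0.15286
  X=1: 0.24511, 0.52196, 0.15286
Sum of the 6 terms: H(X,Y) = 2.0967 bits

Marginal of X (row sums):
  P(X=0) = 1/3 + 8/33 + 1/33 = 20/33
  P(X=1) = 2/33 + 10/33 + 1/33 = 13/33
H(X) = -[(20/33)·log₂(20/33) + (13/33)·log₂(13/33)]
  = 0.43786 + 0.52944 = 0.9673 bits

H(Y|X) = H(X,Y) - H(X) = 2.0967 - 0.9673 = 1.1294 bits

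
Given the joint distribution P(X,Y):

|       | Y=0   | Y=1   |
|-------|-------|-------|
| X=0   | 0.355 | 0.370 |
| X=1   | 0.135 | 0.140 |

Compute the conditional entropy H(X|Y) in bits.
0.8485 bits

H(X|Y) = H(X,Y) - H(Y)

H(X,Y) = -Σ_{x,y} P(x,y) log₂ P(x,y). Per-cell terms -P(x,y)·log₂P(x,y):
  X=0: 0.5304087, 0.5307290
  X=1: 0.3900108, 0.3971102
Sum of the 4 terms: H(X,Y) = 1.848259 bits

Marginal of Y (column sums):
  P(Y=0) = 0.355 + 0.135 = 0.490
  P(Y=1) = 0.370 + 0.140 = 0.510
H(Y) = -[0.490·log₂(0.490) + 0.510·log₂(0.510)]
  = 0.5042817 + 0.4954297 = 0.999711 bits

H(X|Y) = H(X,Y) - H(Y) = 1.848259 - 0.999711 = 0.8485 bits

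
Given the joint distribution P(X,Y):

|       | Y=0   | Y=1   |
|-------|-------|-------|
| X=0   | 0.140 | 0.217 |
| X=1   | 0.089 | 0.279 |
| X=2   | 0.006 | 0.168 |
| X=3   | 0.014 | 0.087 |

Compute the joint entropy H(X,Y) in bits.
2.5692 bits

H(X,Y) = -Σ_{x,y} P(x,y) log₂ P(x,y). Per-cell terms -P(x,y)·log₂P(x,y):
  X=0: 0.39711, 0.47832
  X=1: 0.31061, 0.51382
  X=2: 0.04428, 0.43234
  X=3: 0.08622, 0.30649
Sum of the 8 terms: H(X,Y) = 2.5692 bits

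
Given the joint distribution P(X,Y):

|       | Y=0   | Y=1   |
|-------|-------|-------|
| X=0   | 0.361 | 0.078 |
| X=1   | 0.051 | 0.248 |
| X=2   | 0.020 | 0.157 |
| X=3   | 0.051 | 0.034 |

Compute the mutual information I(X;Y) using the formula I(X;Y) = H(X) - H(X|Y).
0.3332 bits

I(X;Y) = H(X) - H(X|Y)

Marginal of X (row sums):
  P(X=0) = 0.361 + 0.078 = 0.439
  P(X=1) = 0.051 + 0.248 = 0.299
  P(X=2) = 0.020 + 0.157 = 0.177
  P(X=3) = 0.051 + 0.034 = 0.085
H(X) = -[0.439·log₂(0.439) + 0.299·log₂(0.299) + 0.177·log₂(0.177) + 0.085·log₂(0.085)]
  = 0.521403 + 0.520793 + 0.442178 + 0.302293 = 1.78667 bits

Marginal of Y (column sums):
  P(Y=0) = 0.361 + 0.051 + 0.020 + 0.051 = 0.483
  P(Y=1) = 0.078 + 0.248 + 0.157 + 0.034 = 0.517
H(X|Y) = Σ_y P(y)·H(X|Y=y):
  Y=0: P(Y=0) = 0.483, P(X|Y=0) = (361/483, 17/161, 20/483, 17/161) → H(X|Y=0) = 1.189110
  Y=1: P(Y=1) = 0.517, P(X|Y=1) = (78/517, 248/517, 157/517, 34/517) → H(X|Y=1) = 1.700420
H(X|Y) = 0.483·1.189110 + 0.517·1.700420 = 1.45346 bits

I(X;Y) = H(X) - H(X|Y) = 1.78667 - 1.45346 = 0.3332 bits

Cross-check via I(X;Y) = H(X) + H(Y) - H(X,Y): computing H(Y) from the column sums and H(X,Y) from the 8 cells in the same way gives H(Y) = 0.99917 bits and H(X,Y) = 2.45262 bits, so
I(X;Y) = 1.78667 + 0.99917 - 2.45262 = 0.3332 bits ✓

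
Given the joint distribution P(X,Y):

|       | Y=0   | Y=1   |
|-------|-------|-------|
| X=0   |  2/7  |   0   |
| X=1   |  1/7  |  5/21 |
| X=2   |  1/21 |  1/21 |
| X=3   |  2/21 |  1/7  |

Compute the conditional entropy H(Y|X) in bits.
0.6900 bits

H(Y|X) = H(X,Y) - H(X)

H(X,Y) = -Σ_{x,y} P(x,y) log₂ P(x,y). Per-cell terms -P(x,y)·log₂P(x,y):
  X=0: 0.51639, 0.00000
  X=1: 0.40105, 0.49295
  X=2: 0.20916, 0.20916
  X=3: 0.32308, 0.40105
  (cells with P = 0 contribute 0)
Sum of the 8 terms: H(X,Y) = 2.5528 bits

Marginal of X (row sums):
  P(X=0) = 2/7 + 0 = 2/7
  P(X=1) = 1/7 + 5/21 = 8/21
  P(X=2) = 1/21 + 1/21 = 2/21
  P(X=3) = 2/21 + 1/7 = 5/21
H(X) = -[(2/7)·log₂(2/7) + (8/21)·log₂(8/21) + (2/21)·log₂(2/21) + (5/21)·log₂(5/21)]
  = 0.51639 + 0.53041 + 0.32308 + 0.49295 = 1.8628 bits

H(Y|X) = H(X,Y) - H(X) = 2.5528 - 1.8628 = 0.6900 bits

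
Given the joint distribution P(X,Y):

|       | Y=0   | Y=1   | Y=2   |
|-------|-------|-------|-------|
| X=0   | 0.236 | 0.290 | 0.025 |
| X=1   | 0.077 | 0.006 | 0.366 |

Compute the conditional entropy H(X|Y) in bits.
0.4283 bits

H(X|Y) = H(X,Y) - H(Y)

H(X,Y) = -Σ_{x,y} P(x,y) log₂ P(x,y). Per-cell terms -P(x,y)·log₂P(x,y):
  X=0: 0.49162, 0.51790, 0.13305
  X=1: 0.28482, 0.04428, 0.53073
Sum of the 6 terms: H(X,Y) = 2.0024 bits

Marginal of Y (column sums):
  P(Y=0) = 0.236 + 0.077 = 0.313
  P(Y=1) = 0.290 + 0.006 = 0.296
  P(Y=2) = 0.025 + 0.366 = 0.391
H(Y) = -[0.313·log₂(0.313) + 0.296·log₂(0.296) + 0.391·log₂(0.391)]
  = 0.52451 + 0.51987 + 0.52971 = 1.5741 bits

H(X|Y) = H(X,Y) - H(Y) = 2.0024 - 1.5741 = 0.4283 bits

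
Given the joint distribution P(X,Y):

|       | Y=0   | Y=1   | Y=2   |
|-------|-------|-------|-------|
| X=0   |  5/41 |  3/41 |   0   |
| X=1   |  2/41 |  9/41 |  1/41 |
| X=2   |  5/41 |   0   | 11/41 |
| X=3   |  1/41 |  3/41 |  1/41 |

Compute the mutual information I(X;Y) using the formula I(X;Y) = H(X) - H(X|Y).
0.5738 bits

I(X;Y) = H(X) - H(X|Y)

Marginal of X (row sums):
  P(X=0) = 5/41 + 3/41 + 0 = 8/41
  P(X=1) = 2/41 + 9/41 + 1/41 = 12/41
  P(X=2) = 5/41 + 0 + 11/41 = 16/41
  P(X=3) = 1/41 + 3/41 + 1/41 = 5/41
H(X) = -[(8/41)·log₂(8/41) + (12/41)·log₂(12/41) + (16/41)·log₂(16/41) + (5/41)·log₂(5/41)]
  = 0.460010 + 0.518807 + 0.529776 + 0.370198 = 1.878791 bits

Marginal of Y (column sums):
  P(Y=0) = 5/41 + 2/41 + 5/41 + 1/41 = 13/41
  P(Y=1) = 3/41 + 9/41 + 0 + 3/41 = 15/41
  P(Y=2) = 0 + 1/41 + 11/41 + 1/41 = 13/41
H(X|Y) = Σ_y P(y)·H(X|Y=y):
  Y=0: P(Y=0) = 13/41, P(X|Y=0) = (5/13, 2/13, 5/13, 1/13) → H(X|Y=0) = 1.760495
  Y=1: P(Y=1) = 15/41, P(X|Y=1) = (1/5, 3/5, 0, 1/5) → H(X|Y=1) = 1.370951
  Y=2: P(Y=2) = 13/41, P(X|Y=2) = (0, 1/13, 11/13, 1/13) → H(X|Y=2) = 0.773228
H(X|Y) = (13/41)·1.760495 + (15/41)·1.370951 + (13/41)·0.773228 = 1.304943 bits

I(X;Y) = H(X) - H(X|Y) = 1.878791 - 1.304943 = 0.5738 bits

Cross-check via I(X;Y) = H(X) + H(Y) - H(X,Y): computing H(Y) from the column sums and H(X,Y) from the 12 cells in the same way gives H(Y) = 1.581581 bits and H(X,Y) = 2.886524 bits, so
I(X;Y) = 1.878791 + 1.581581 - 2.886524 = 0.5738 bits ✓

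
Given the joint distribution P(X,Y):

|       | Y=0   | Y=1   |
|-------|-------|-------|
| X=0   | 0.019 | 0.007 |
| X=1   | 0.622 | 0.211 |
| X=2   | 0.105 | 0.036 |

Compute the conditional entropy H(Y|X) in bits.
0.8175 bits

H(Y|X) = H(X,Y) - H(X)

H(X,Y) = -Σ_{x,y} P(x,y) log₂ P(x,y). Per-cell terms -P(x,y)·log₂P(x,y):
  X=0: 0.1086, 0.0501
  X=1: 0.4261, 0.4736
  X=2: 0.3414, 0.1727
Sum of the 6 terms: H(X,Y) = 1.5725 bits

Marginal of X (row sums):
  P(X=0) = 0.019 + 0.007 = 0.026
  P(X=1) = 0.622 + 0.211 = 0.833
  P(X=2) = 0.105 + 0.036 = 0.141
H(X) = -[0.026·log₂(0.026) + 0.833·log₂(0.833) + 0.141·log₂(0.141)]
  = 0.1369 + 0.2196 + 0.3985 = 0.7550 bits

H(Y|X) = H(X,Y) - H(X) = 1.5725 - 0.7550 = 0.8175 bits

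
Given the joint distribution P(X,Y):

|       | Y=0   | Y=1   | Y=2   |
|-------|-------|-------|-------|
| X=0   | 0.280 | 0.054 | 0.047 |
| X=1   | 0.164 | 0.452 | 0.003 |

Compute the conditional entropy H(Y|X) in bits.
0.9609 bits

H(Y|X) = H(X,Y) - H(X)

H(X,Y) = -Σ_{x,y} P(x,y) log₂ P(x,y). Per-cell terms -P(x,y)·log₂P(x,y):
  X=0: 0.5142, 0.2274, 0.2073
  X=1: 0.4278, 0.5178, 0.0251
Sum of the 6 terms: H(X,Y) = 1.9196 bits

Marginal of X (row sums):
  P(X=0) = 0.280 + 0.054 + 0.047 = 0.381
  P(X=1) = 0.164 + 0.452 + 0.003 = 0.619
H(X) = -[0.381·log₂(0.381) + 0.619·log₂(0.619)]
  = 0.5304 + 0.4283 = 0.9587 bits

H(Y|X) = H(X,Y) - H(X) = 1.9196 - 0.9587 = 0.9609 bits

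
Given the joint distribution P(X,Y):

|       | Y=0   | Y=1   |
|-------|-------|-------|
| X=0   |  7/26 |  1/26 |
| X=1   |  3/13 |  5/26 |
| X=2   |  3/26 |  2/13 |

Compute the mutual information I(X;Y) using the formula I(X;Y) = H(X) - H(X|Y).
0.1082 bits

I(X;Y) = H(X) - H(X|Y)

Marginal of X (row sums):
  P(X=0) = 7/26 + 1/26 = 4/13
  P(X=1) = 3/13 + 5/26 = 11/26
  P(X=2) = 3/26 + 2/13 = 7/26
H(X) = -[(4/13)·log₂(4/13) + (11/26)·log₂(11/26) + (7/26)·log₂(7/26)]
  = 0.52321 + 0.52504 + 0.50968 = 1.55793 bits

Marginal of Y (column sums):
  P(Y=0) = 7/26 + 3/13 + 3/26 = 8/13
  P(Y=1) = 1/26 + 5/26 + 2/13 = 5/13
H(X|Y) = Σ_y P(y)·H(X|Y=y):
  Y=0: P(Y=0) = 8/13, P(X|Y=0) = (7/16, 3/8, 3/16) → H(X|Y=0) = 1.50524
  Y=1: P(Y=1) = 5/13, P(X|Y=1) = (1/10, 1/2, 2/5) → H(X|Y=1) = 1.36096
H(X|Y) = (8/13)·1.50524 + (5/13)·1.36096 = 1.44975 bits

I(X;Y) = H(X) - H(X|Y) = 1.55793 - 1.44975 = 0.1082 bits

Cross-check via I(X;Y) = H(X) + H(Y) - H(X,Y): computing H(Y) from the column sums and H(X,Y) from the 6 cells in the same way gives H(Y) = 0.96124 bits and H(X,Y) = 2.41099 bits, so
I(X;Y) = 1.55793 + 0.96124 - 2.41099 = 0.1082 bits ✓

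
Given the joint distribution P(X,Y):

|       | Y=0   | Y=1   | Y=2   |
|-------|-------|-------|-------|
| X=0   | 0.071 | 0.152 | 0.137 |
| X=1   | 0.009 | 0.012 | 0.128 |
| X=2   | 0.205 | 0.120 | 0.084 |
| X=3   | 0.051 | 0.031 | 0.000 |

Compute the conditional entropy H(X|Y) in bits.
1.5209 bits

H(X|Y) = H(X,Y) - H(Y)

H(X,Y) = -Σ_{x,y} P(x,y) log₂ P(x,y). Per-cell terms -P(x,y)·log₂P(x,y):
  X=0: 0.270939, 0.413114, 0.392882
  X=1: 0.061163, 0.076570, 0.379620
  X=2: 0.468692, 0.367067, 0.300171
  X=3: 0.218961, 0.155359, 0.000000
  (cells with P = 0 contribute 0)
Sum of the 12 terms: H(X,Y) = 3.10454 bits

Marginal of Y (column sums):
  P(Y=0) = 0.071 + 0.009 + 0.205 + 0.051 = 0.336
  P(Y=1) = 0.152 + 0.012 + 0.120 + 0.031 = 0.315
  P(Y=2) = 0.137 + 0.128 + 0.084 + 0.000 = 0.349
H(Y) = -[0.336·log₂(0.336) + 0.315·log₂(0.315) + 0.349·log₂(0.349)]
  = 0.528685 + 0.524972 + 0.530027 = 1.58368 bits

H(X|Y) = H(X,Y) - H(Y) = 3.10454 - 1.58368 = 1.5209 bits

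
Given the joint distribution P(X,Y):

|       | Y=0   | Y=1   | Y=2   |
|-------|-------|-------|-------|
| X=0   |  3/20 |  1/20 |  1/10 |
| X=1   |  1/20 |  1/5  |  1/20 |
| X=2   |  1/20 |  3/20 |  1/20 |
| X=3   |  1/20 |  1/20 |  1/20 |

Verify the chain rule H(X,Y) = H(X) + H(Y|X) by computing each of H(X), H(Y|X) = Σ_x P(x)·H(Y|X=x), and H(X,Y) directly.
H(X) = 1.9527 bits, H(Y|X) = 1.3937 bits, H(X,Y) = 3.3464 bits

Marginal of X (row sums):
  P(X=0) = 3/20 + 1/20 + 1/10 = 3/10
  P(X=1) = 1/20 + 1/5 + 1/20 = 3/10
  P(X=2) = 1/20 + 3/20 + 1/20 = 1/4
  P(X=3) = 1/20 + 1/20 + 1/20 = 3/20
H(X) = -[(3/10)·log₂(3/10) + (3/10)·log₂(3/10) + (1/4)·log₂(1/4) + (3/20)·log₂(3/20)]
  = 0.5211 + 0.5211 + 0.5000 + 0.4105 = 1.9527 bits

H(Y|X) = Σ_x P(x)·H(Y|X=x):
  X=0: P(X=0) = 3/10, P(Y|X=0) = (1/2, 1/6, 1/3) → H(Y|X=0) = 1.4591
  X=1: P(X=1) = 3/10, P(Y|X=1) = (1/6, 2/3, 1/6) → H(Y|X=1) = 1.2516
  X=2: P(X=2) = 1/4, P(Y|X=2) = (1/5, 3/5, 1/5) → H(Y|X=2) = 1.3710
  X=3: P(X=3) = 3/20, P(Y|X=3) = (1/3, 1/3, 1/3) → H(Y|X=3) = 1.5850
H(Y|X) = (3/10)·1.4591 + (3/10)·1.2516 + (1/4)·1.3710 + (3/20)·1.5850 = 1.3937 bits

H(X,Y) = -Σ_{x,y} P(x,y) log₂ P(x,y). Per-cell terms -P(x,y)·log₂P(x,y):
  X=0: 0.4105, 0.2161, 0.3322
  X=1: 0.2161, 0.4644, 0.2161
  X=2: 0.2161, 0.4105, 0.2161
  X=3: 0.2161, 0.2161, 0.2161
Sum of the 12 terms: H(X,Y) = 3.3464 bits

Chain rule check:
  H(X) + H(Y|X) = 1.9527 + 1.3937 = 3.3464 bits
  H(X,Y) = 3.3464 bits
✓ Chain rule verified.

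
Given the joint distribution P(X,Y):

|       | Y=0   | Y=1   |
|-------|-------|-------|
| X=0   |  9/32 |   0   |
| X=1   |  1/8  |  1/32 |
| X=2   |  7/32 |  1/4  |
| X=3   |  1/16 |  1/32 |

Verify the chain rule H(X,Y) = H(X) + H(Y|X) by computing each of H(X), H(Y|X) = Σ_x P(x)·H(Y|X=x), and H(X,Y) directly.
H(X) = 1.7657 bits, H(Y|X) = 0.6661 bits, H(X,Y) = 2.4318 bits

Marginal of X (row sums):
  P(X=0) = 9/32 + 0 = 9/32
  P(X=1) = 1/8 + 1/32 = 5/32
  P(X=2) = 7/32 + 1/4 = 15/32
  P(X=3) = 1/16 + 1/32 = 3/32
H(X) = -[(9/32)·log₂(9/32) + (5/32)·log₂(5/32) + (15/32)·log₂(15/32) + (3/32)·log₂(3/32)]
  = 0.5147086 + 0.4184487 + 0.5123950 + 0.3201598 = 1.7657 bits

H(Y|X) = Σ_x P(x)·H(Y|X=x):
  X=0: P(X=0) = 9/32, P(Y|X=0) = (1, 0) → H(Y|X=0) = 0.0000000
  X=1: P(X=1) = 5/32, P(Y|X=1) = (4/5, 1/5) → H(Y|X=1) = 0.7219281
  X=2: P(X=2) = 15/32, P(Y|X=2) = (7/15, 8/15) → H(Y|X=2) = 0.9967916
  X=3: P(X=3) = 3/32, P(Y|X=3) = (2/3, 1/3) → H(Y|X=3) = 0.9182958
H(Y|X) = (9/32)·0.0000000 + (5/32)·0.7219281 + (15/32)·0.9967916 + (3/32)·0.9182958 = 0.6661 bits

H(X,Y) = -Σ_{x,y} P(x,y) log₂ P(x,y). Per-cell terms -P(x,y)·log₂P(x,y):
  X=0: 0.5147086, 0.0000000
  X=1: 0.3750000, 0.1562500
  X=2: 0.4796411, 0.5000000
  X=3: 0.2500000, 0.1562500
  (cells with P = 0 contribute 0)
Sum of the 8 terms: H(X,Y) = 2.4318 bits

Chain rule check:
  H(X) + H(Y|X) = 1.7657 + 0.6661 = 2.4318 bits
  H(X,Y) = 2.4318 bits
✓ Chain rule verified.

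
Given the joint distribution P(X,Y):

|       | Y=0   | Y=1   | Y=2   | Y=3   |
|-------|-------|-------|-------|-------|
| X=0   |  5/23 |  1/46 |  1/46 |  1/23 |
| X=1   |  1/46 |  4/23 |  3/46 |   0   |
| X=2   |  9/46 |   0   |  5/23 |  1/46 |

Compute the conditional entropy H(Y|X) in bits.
1.2400 bits

H(Y|X) = H(X,Y) - H(X)

H(X,Y) = -Σ_{x,y} P(x,y) log₂ P(x,y). Per-cell terms -P(x,y)·log₂P(x,y):
  X=0: 0.47862, 0.12008, 0.12008, 0.19668
  X=1: 0.12008, 0.43888, 0.25687, 0.00000
  X=2: 0.46049, 0.00000, 0.47862, 0.12008
  (cells with P = 0 contribute 0)
Sum of the 12 terms: H(X,Y) = 2.7905 bits

Marginal of X (row sums):
  P(X=0) = 5/23 + 1/46 + 1/46 + 1/23 = 7/23
  P(X=1) = 1/46 + 4/23 + 3/46 + 0 = 6/23
  P(X=2) = 9/46 + 0 + 5/23 + 1/46 = 10/23
H(X) = -[(7/23)·log₂(7/23) + (6/23)·log₂(6/23) + (10/23)·log₂(10/23)]
  = 0.52232 + 0.50572 + 0.52245 = 1.5505 bits

H(Y|X) = H(X,Y) - H(X) = 2.7905 - 1.5505 = 1.2400 bits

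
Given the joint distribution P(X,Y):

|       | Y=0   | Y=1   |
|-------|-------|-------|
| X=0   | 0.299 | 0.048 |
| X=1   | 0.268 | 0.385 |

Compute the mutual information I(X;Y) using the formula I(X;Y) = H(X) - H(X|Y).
0.1480 bits

I(X;Y) = H(X) - H(X|Y)

Marginal of X (row sums):
  P(X=0) = 0.299 + 0.048 = 0.347
  P(X=1) = 0.268 + 0.385 = 0.653
H(X) = -[0.347·log₂(0.347) + 0.653·log₂(0.653)]
  = 0.52987 + 0.40149 = 0.9314 bits

Marginal of Y (column sums):
  P(Y=0) = 0.299 + 0.268 = 0.567
  P(Y=1) = 0.048 + 0.385 = 0.433
H(X|Y) = Σ_y P(y)·H(X|Y=y):
  Y=0: P(Y=0) = 0.567, P(X|Y=0) = (299/567, 268/567) → H(X|Y=0) = 0.99784
  Y=1: P(Y=1) = 0.433, P(X|Y=1) = (48/433, 385/433) → H(X|Y=1) = 0.50249
H(X|Y) = 0.567·0.99784 + 0.433·0.50249 = 0.7834 bits

I(X;Y) = H(X) - H(X|Y) = 0.9314 - 0.7834 = 0.1480 bits

Cross-check via I(X;Y) = H(X) + H(Y) - H(X,Y): computing H(Y) from the column sums and H(X,Y) from the 4 cells in the same way gives H(Y) = 0.9870 bits and H(X,Y) = 1.7704 bits, so
I(X;Y) = 0.9314 + 0.9870 - 1.7704 = 0.1480 bits ✓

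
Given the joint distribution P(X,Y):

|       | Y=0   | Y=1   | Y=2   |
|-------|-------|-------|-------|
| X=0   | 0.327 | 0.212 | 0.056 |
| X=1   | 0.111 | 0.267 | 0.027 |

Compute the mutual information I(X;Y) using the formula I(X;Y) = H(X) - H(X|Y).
0.0661 bits

I(X;Y) = H(X) - H(X|Y)

Marginal of X (row sums):
  P(X=0) = 0.327 + 0.212 + 0.056 = 0.595
  P(X=1) = 0.111 + 0.267 + 0.027 = 0.405
H(X) = -[0.595·log₂(0.595) + 0.405·log₂(0.405)]
  = 0.4457 + 0.5281 = 0.9738 bits

Marginal of Y (column sums):
  P(Y=0) = 0.327 + 0.111 = 0.438
  P(Y=1) = 0.212 + 0.267 = 0.479
  P(Y=2) = 0.056 + 0.027 = 0.083
H(X|Y) = Σ_y P(y)·H(X|Y=y):
  Y=0: P(Y=0) = 0.438, P(X|Y=0) = (109/146, 37/146) → H(X|Y=0) = 0.8167
  Y=1: P(Y=1) = 0.479, P(X|Y=1) = (212/479, 267/479) → H(X|Y=1) = 0.9905
  Y=2: P(Y=2) = 0.083, P(X|Y=2) = (56/83, 27/83) → H(X|Y=2) = 0.9101
H(X|Y) = 0.438·0.8167 + 0.479·0.9905 + 0.083·0.9101 = 0.9077 bits

I(X;Y) = H(X) - H(X|Y) = 0.9738 - 0.9077 = 0.0661 bits

Cross-check via I(X;Y) = H(X) + H(Y) - H(X,Y): computing H(Y) from the column sums and H(X,Y) from the 6 cells in the same way gives H(Y) = 1.3283 bits and H(X,Y) = 2.2360 bits, so
I(X;Y) = 0.9738 + 1.3283 - 2.2360 = 0.0661 bits ✓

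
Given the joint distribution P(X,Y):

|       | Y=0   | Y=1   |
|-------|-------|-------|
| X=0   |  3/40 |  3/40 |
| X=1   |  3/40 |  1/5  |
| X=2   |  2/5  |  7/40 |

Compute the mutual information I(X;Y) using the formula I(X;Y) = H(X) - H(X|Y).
0.1005 bits

I(X;Y) = H(X) - H(X|Y)

Marginal of X (row sums):
  P(X=0) = 3/40 + 3/40 = 3/20
  P(X=1) = 3/40 + 1/5 = 11/40
  P(X=2) = 2/5 + 7/40 = 23/40
H(X) = -[(3/20)·log₂(3/20) + (11/40)·log₂(11/40) + (23/40)·log₂(23/40)]
  = 0.41054 + 0.51219 + 0.45906 = 1.38179 bits

Marginal of Y (column sums):
  P(Y=0) = 3/40 + 3/40 + 2/5 = 11/20
  P(Y=1) = 3/40 + 1/5 + 7/40 = 9/20
H(X|Y) = Σ_y P(y)·H(X|Y=y):
  Y=0: P(Y=0) = 11/20, P(X|Y=0) = (3/22, 3/22, 8/11) → H(X|Y=0) = 1.11808
  Y=1: P(Y=1) = 9/20, P(X|Y=1) = (1/6, 4/9, 7/18) → H(X|Y=1) = 1.48068
H(X|Y) = (11/20)·1.11808 + (9/20)·1.48068 = 1.28125 bits

I(X;Y) = H(X) - H(X|Y) = 1.38179 - 1.28125 = 0.1005 bits

Cross-check via I(X;Y) = H(X) + H(Y) - H(X,Y): computing H(Y) from the column sums and H(X,Y) from the 6 cells in the same way gives H(Y) = 0.99277 bits and H(X,Y) = 2.27402 bits, so
I(X;Y) = 1.38179 + 0.99277 - 2.27402 = 0.1005 bits ✓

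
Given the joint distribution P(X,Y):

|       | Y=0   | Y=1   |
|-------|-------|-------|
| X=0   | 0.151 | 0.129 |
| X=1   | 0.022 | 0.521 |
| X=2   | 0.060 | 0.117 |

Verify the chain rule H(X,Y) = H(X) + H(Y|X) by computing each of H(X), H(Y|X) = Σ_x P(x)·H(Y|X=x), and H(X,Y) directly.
H(X) = 1.4348 bits, H(Y|X) = 0.5751 bits, H(X,Y) = 2.0099 bits

Marginal of X (row sums):
  P(X=0) = 0.151 + 0.129 = 0.280
  P(X=1) = 0.022 + 0.521 = 0.543
  P(X=2) = 0.060 + 0.117 = 0.177
H(X) = -[0.280·log₂(0.280) + 0.543·log₂(0.543) + 0.177·log₂(0.177)]
  = 0.51422 + 0.47837 + 0.44218 = 1.4348 bits

H(Y|X) = Σ_x P(x)·H(Y|X=x):
  X=0: P(X=0) = 0.280, P(Y|X=0) = (151/280, 129/280) → H(Y|X=0) = 0.99554
  X=1: P(X=1) = 0.543, P(Y|X=1) = (22/543, 521/543) → H(Y|X=1) = 0.24465
  X=2: P(X=2) = 0.177, P(Y|X=2) = (20/59, 39/59) → H(Y|X=2) = 0.92384
H(Y|X) = 0.280·0.99554 + 0.543·0.24465 + 0.177·0.92384 = 0.5751 bits

H(X,Y) = -Σ_{x,y} P(x,y) log₂ P(x,y). Per-cell terms -P(x,y)·log₂P(x,y):
  X=0: 0.41183, 0.38114
  X=1: 0.12114, 0.49008
  X=2: 0.24353, 0.36216
Sum of the 6 terms: H(X,Y) = 2.0099 bits

Chain rule check:
  H(X) + H(Y|X) = 1.4348 + 0.5751 = 2.0099 bits
  H(X,Y) = 2.0099 bits
✓ Chain rule verified.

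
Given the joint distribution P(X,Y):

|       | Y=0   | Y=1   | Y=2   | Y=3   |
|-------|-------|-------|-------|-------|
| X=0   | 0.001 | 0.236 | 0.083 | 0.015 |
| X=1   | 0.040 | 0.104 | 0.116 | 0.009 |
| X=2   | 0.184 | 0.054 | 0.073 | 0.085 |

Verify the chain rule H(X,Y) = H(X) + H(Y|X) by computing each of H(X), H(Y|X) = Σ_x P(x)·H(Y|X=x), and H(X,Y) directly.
H(X) = 1.5673 bits, H(Y|X) = 1.5249 bits, H(X,Y) = 3.0922 bits

Marginal of X (row sums):
  P(X=0) = 0.001 + 0.236 + 0.083 + 0.015 = 0.335
  P(X=1) = 0.040 + 0.104 + 0.116 + 0.009 = 0.269
  P(X=2) = 0.184 + 0.054 + 0.073 + 0.085 = 0.396
H(X) = -[0.335·log₂(0.335) + 0.269·log₂(0.269) + 0.396·log₂(0.396)]
  = 0.5285519 + 0.5095726 + 0.5292254 = 1.5673 bits

H(Y|X) = Σ_x P(x)·H(Y|X=x):
  X=0: P(X=0) = 0.335, P(Y|X=0) = (1/335, 236/335, 83/335, 3/67) → H(Y|X=0) = 1.0804490
  X=1: P(X=1) = 0.269, P(Y|X=1) = (40/269, 104/269, 116/269, 9/269) → H(Y|X=1) = 1.6261911
  X=2: P(X=2) = 0.396, P(Y|X=2) = (46/99, 3/22, 73/396, 85/396) → H(Y|X=2) = 1.8319961
H(Y|X) = 0.335·1.0804490 + 0.269·1.6261911 + 0.396·1.8319961 = 1.5249 bits

H(X,Y) = -Σ_{x,y} P(x,y) log₂ P(x,y). Per-cell terms -P(x,y)·log₂P(x,y):
  X=0: 0.0099658, 0.4916213, 0.2980318, 0.0908834
  X=1: 0.1857542, 0.3395958, 0.3605052, 0.0611627
  X=2: 0.4493689, 0.2273884, 0.2756451, 0.3022934
Sum of the 12 terms: H(X,Y) = 3.0922 bits

Chain rule check:
  H(X) + H(Y|X) = 1.5673 + 1.5249 = 3.0922 bits
  H(X,Y) = 3.0922 bits
✓ Chain rule verified.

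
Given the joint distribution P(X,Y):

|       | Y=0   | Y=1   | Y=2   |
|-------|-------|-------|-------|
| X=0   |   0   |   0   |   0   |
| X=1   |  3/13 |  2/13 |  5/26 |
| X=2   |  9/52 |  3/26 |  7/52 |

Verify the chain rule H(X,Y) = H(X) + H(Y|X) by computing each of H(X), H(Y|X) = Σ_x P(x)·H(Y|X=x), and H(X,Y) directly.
H(X) = 0.9829 bits, H(Y|X) = 1.5651 bits, H(X,Y) = 2.5480 bits

Marginal of X (row sums):
  P(X=0) = 0 + 0 + 0 = 0
  P(X=1) = 3/13 + 2/13 + 5/26 = 15/26
  P(X=2) = 9/52 + 3/26 + 7/52 = 11/26
H(X) = -[(15/26)·log₂(15/26) + (11/26)·log₂(11/26)]   (outcomes with P = 0 contribute 0)
  = 0.457817 + 0.525042 = 0.9829 bits

H(Y|X) = Σ_x P(x)·H(Y|X=x):
  X=0: P(X=0) = 0 → contributes 0
  X=1: P(X=1) = 15/26, P(Y|X=1) = (2/5, 4/15, 1/3) → H(Y|X=1) = 1.565596
  X=2: P(X=2) = 11/26, P(Y|X=2) = (9/22, 3/11, 7/22) → H(Y|X=2) = 1.564405
H(Y|X) = (15/26)·1.565596 + (11/26)·1.564405 = 1.5651 bits

H(X,Y) = -Σ_{x,y} P(x,y) log₂ P(x,y). Per-cell terms -P(x,y)·log₂P(x,y):
  X=0: 0.000000, 0.000000, 0.000000
  X=1: 0.488187, 0.415452, 0.457406
  X=2: 0.437974, 0.359478, 0.389454
  (cells with P = 0 contribute 0)
Sum of the 9 terms: H(X,Y) = 2.5480 bits

Chain rule check:
  H(X) + H(Y|X) = 0.9829 + 1.5651 = 2.5480 bits
  H(X,Y) = 2.5480 bits
✓ Chain rule verified.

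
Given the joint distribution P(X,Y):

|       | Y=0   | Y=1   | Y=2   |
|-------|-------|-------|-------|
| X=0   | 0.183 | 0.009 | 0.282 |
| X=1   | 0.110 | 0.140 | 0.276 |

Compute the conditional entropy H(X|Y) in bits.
0.8867 bits

H(X|Y) = H(X,Y) - H(Y)

H(X,Y) = -Σ_{x,y} P(x,y) log₂ P(x,y). Per-cell terms -P(x,y)·log₂P(x,y):
  X=0: 0.44837, 0.06116, 0.51500
  X=1: 0.35029, 0.39711, 0.51260
Sum of the 6 terms: H(X,Y) = 2.2845 bits

Marginal of Y (column sums):
  P(Y=0) = 0.183 + 0.110 = 0.293
  P(Y=1) = 0.009 + 0.140 = 0.149
  P(Y=2) = 0.282 + 0.276 = 0.558
H(Y) = -[0.293·log₂(0.293) + 0.149·log₂(0.149) + 0.558·log₂(0.558)]
  = 0.51891 + 0.40925 + 0.46965 = 1.3978 bits

H(X|Y) = H(X,Y) - H(Y) = 2.2845 - 1.3978 = 0.8867 bits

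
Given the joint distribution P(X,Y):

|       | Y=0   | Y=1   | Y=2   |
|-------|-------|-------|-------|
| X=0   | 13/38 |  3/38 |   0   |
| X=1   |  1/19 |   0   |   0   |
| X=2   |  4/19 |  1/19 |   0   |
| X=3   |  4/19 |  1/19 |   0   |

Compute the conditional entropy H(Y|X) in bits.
0.6731 bits

H(Y|X) = H(X,Y) - H(X)

H(X,Y) = -Σ_{x,y} P(x,y) log₂ P(x,y). Per-cell terms -P(x,y)·log₂P(x,y):
  X=0: 0.52940, 0.28918, 0.00000
  X=1: 0.22358, 0.00000, 0.00000
  X=2: 0.47325, 0.22358, 0.00000
  X=3: 0.47325, 0.22358, 0.00000
  (cells with P = 0 contribute 0)
Sum of the 12 terms: H(X,Y) = 2.4358 bits

Marginal of X (row sums):
  P(X=0) = 13/38 + 3/38 + 0 = 8/19
  P(X=1) = 1/19 + 0 + 0 = 1/19
  P(X=2) = 4/19 + 1/19 + 0 = 5/19
  P(X=3) = 4/19 + 1/19 + 0 = 5/19
H(X) = -[(8/19)·log₂(8/19) + (1/19)·log₂(1/19) + (5/19)·log₂(5/19) + (5/19)·log₂(5/19)]
  = 0.52544 + 0.22358 + 0.50684 + 0.50684 = 1.7627 bits

H(Y|X) = H(X,Y) - H(X) = 2.4358 - 1.7627 = 0.6731 bits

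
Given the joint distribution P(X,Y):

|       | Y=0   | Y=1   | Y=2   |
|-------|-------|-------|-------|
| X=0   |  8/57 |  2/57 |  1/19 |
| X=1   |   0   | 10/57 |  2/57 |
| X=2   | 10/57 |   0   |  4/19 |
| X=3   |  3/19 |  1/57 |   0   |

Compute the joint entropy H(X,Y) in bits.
2.8374 bits

H(X,Y) = -Σ_{x,y} P(x,y) log₂ P(x,y). Per-cell terms -P(x,y)·log₂P(x,y):
  X=0: 0.3976, 0.1696, 0.2236
  X=1: 0.0000, 0.4405, 0.1696
  X=2: 0.4405, 0.0000, 0.4732
  X=3: 0.4205, 0.1023, 0.0000
  (cells with P = 0 contribute 0)
Sum of the 12 terms: H(X,Y) = 2.8374 bits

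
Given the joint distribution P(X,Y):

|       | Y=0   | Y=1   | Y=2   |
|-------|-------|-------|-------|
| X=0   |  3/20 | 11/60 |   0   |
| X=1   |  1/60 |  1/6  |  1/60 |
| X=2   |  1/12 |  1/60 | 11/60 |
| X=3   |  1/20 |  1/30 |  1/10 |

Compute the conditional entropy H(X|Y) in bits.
1.4738 bits

H(X|Y) = H(X,Y) - H(Y)

H(X,Y) = -Σ_{x,y} P(x,y) log₂ P(x,y). Per-cell terms -P(x,y)·log₂P(x,y):
  X=0: 0.41054, 0.44870, 0.00000
  X=1: 0.09845, 0.43083, 0.09845
  X=2: 0.29875, 0.09845, 0.44870
  X=3: 0.21610, 0.16356, 0.33219
  (cells with P = 0 contribute 0)
Sum of the 12 terms: H(X,Y) = 3.04472 bits

Marginal of Y (column sums):
  P(Y=0) = 3/20 + 1/60 + 1/12 + 1/20 = 3/10
  P(Y=1) = 11/60 + 1/6 + 1/60 + 1/30 = 2/5
  P(Y=2) = 0 + 1/60 + 11/60 + 1/10 = 3/10
H(Y) = -[(3/10)·log₂(3/10) + (2/5)·log₂(2/5) + (3/10)·log₂(3/10)]
  = 0.52109 + 0.52877 + 0.52109 = 1.57095 bits

H(X|Y) = H(X,Y) - H(Y) = 3.04472 - 1.57095 = 1.4738 bits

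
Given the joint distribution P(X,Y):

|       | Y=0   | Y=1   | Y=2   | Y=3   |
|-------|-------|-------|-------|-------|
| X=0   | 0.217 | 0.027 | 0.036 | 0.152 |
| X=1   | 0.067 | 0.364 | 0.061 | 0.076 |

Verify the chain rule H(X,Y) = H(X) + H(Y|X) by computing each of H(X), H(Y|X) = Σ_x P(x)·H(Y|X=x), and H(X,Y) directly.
H(X) = 0.9866 bits, H(Y|X) = 1.5388 bits, H(X,Y) = 2.5255 bits

Marginal of X (row sums):
  P(X=0) = 0.217 + 0.027 + 0.036 + 0.152 = 0.432
  P(X=1) = 0.067 + 0.364 + 0.061 + 0.076 = 0.568
H(X) = -[0.432·log₂(0.432) + 0.568·log₂(0.568)]
  = 0.5231 + 0.4635 = 0.9866 bits

H(Y|X) = Σ_x P(x)·H(Y|X=x):
  X=0: P(X=0) = 0.432, P(Y|X=0) = (217/432, 1/16, 1/12, 19/54) → H(Y|X=0) = 1.5779
  X=1: P(X=1) = 0.568, P(Y|X=1) = (67/568, 91/142, 61/568, 19/142) → H(Y|X=1) = 1.5091
H(Y|X) = 0.432·1.5779 + 0.568·1.5091 = 1.5388 bits

H(X,Y) = -Σ_{x,y} P(x,y) log₂ P(x,y). Per-cell terms -P(x,y)·log₂P(x,y):
  X=0: 0.4783, 0.1407, 0.1727, 0.4131
  X=1: 0.2613, 0.5307, 0.2461, 0.2826
Sum of the 8 terms: H(X,Y) = 2.5255 bits

Chain rule check:
  H(X) + H(Y|X) = 0.9866 + 1.5388 = 2.5254 bits
  H(X,Y) = 2.5255 bits
✓ Chain rule verified (Δ = 0.0001 is 4-dp rounding noise: each of the three values was rounded independently).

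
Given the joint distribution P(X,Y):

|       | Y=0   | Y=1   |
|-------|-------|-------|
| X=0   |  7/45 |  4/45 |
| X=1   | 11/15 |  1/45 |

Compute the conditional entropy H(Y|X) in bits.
0.3758 bits

H(Y|X) = H(X,Y) - H(X)

H(X,Y) = -Σ_{x,y} P(x,y) log₂ P(x,y). Per-cell terms -P(x,y)·log₂P(x,y):
  X=0: 0.417589, 0.310387
  X=1: 0.328137, 0.122041
Sum of the 4 terms: H(X,Y) = 1.17815 bits

Marginal of X (row sums):
  P(X=0) = 7/45 + 4/45 = 11/45
  P(X=1) = 11/15 + 1/45 = 34/45
H(X) = -[(11/45)·log₂(11/45) + (34/45)·log₂(34/45)]
  = 0.496814 + 0.305539 = 0.80235 bits

H(Y|X) = H(X,Y) - H(X) = 1.17815 - 0.80235 = 0.3758 bits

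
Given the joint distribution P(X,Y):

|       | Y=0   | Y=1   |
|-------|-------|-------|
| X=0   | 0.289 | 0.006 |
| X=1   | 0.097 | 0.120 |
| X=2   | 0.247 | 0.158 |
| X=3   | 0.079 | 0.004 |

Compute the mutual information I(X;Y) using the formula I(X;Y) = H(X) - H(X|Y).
0.1947 bits

I(X;Y) = H(X) - H(X|Y)

Marginal of X (row sums):
  P(X=0) = 0.289 + 0.006 = 0.295
  P(X=1) = 0.097 + 0.120 = 0.217
  P(X=2) = 0.247 + 0.158 = 0.405
  P(X=3) = 0.079 + 0.004 = 0.083
H(X) = -[0.295·log₂(0.295) + 0.217·log₂(0.217) + 0.405·log₂(0.405) + 0.083·log₂(0.083)]
  = 0.51956 + 0.47832 + 0.52812 + 0.29803 = 1.82403 bits

Marginal of Y (column sums):
  P(Y=0) = 0.289 + 0.097 + 0.247 + 0.079 = 0.712
  P(Y=1) = 0.006 + 0.120 + 0.158 + 0.004 = 0.288
H(X|Y) = Σ_y P(y)·H(X|Y=y):
  Y=0: P(Y=0) = 0.712, P(X|Y=0) = (289/712, 97/712, 247/712, 79/712) → H(X|Y=0) = 1.80159
  Y=1: P(Y=1) = 0.288, P(X|Y=1) = (1/48, 5/12, 79/144, 1/72) → H(X|Y=1) = 1.20349
H(X|Y) = 0.712·1.80159 + 0.288·1.20349 = 1.62934 bits

I(X;Y) = H(X) - H(X|Y) = 1.82403 - 1.62934 = 0.1947 bits

Cross-check via I(X;Y) = H(X) + H(Y) - H(X,Y): computing H(Y) from the column sums and H(X,Y) from the 8 cells in the same way gives H(Y) = 0.86612 bits and H(X,Y) = 2.49546 bits, so
I(X;Y) = 1.82403 + 0.86612 - 2.49546 = 0.1947 bits ✓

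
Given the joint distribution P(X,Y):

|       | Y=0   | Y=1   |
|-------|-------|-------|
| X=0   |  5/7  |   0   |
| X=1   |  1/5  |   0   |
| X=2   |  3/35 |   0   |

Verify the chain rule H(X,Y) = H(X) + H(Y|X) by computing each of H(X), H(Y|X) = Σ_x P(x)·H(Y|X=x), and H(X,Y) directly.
H(X) = 1.1149 bits, H(Y|X) = 0.0000 bits, H(X,Y) = 1.1149 bits

Marginal of X (row sums):
  P(X=0) = 5/7 + 0 = 5/7
  P(X=1) = 1/5 + 0 = 1/5
  P(X=2) = 3/35 + 0 = 3/35
H(X) = -[(5/7)·log₂(5/7) + (1/5)·log₂(1/5) + (3/35)·log₂(3/35)]
  = 0.3467 + 0.4644 + 0.3038 = 1.1149 bits

H(Y|X) = Σ_x P(x)·H(Y|X=x):
  X=0: P(X=0) = 5/7, P(Y|X=0) = (1, 0) → H(Y|X=0) = 0.0000
  X=1: P(X=1) = 1/5, P(Y|X=1) = (1, 0) → H(Y|X=1) = 0.0000
  X=2: P(X=2) = 3/35, P(Y|X=2) = (1, 0) → H(Y|X=2) = 0.0000
H(Y|X) = (5/7)·0.0000 + (1/5)·0.0000 + (3/35)·0.0000 = 0.0000 bits

H(X,Y) = -Σ_{x,y} P(x,y) log₂ P(x,y). Per-cell terms -P(x,y)·log₂P(x,y):
  X=0: 0.3467, 0.0000
  X=1: 0.4644, 0.0000
  X=2: 0.3038, 0.0000
  (cells with P = 0 contribute 0)
Sum of the 6 terms: H(X,Y) = 1.1149 bits

Chain rule check:
  H(X) + H(Y|X) = 1.1149 + 0.0000 = 1.1149 bits
  H(X,Y) = 1.1149 bits
✓ Chain rule verified.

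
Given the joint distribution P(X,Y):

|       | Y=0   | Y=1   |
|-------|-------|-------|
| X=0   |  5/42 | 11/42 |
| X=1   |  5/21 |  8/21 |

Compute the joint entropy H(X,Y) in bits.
1.8951 bits

H(X,Y) = -Σ_{x,y} P(x,y) log₂ P(x,y). Per-cell terms -P(x,y)·log₂P(x,y):
  X=0: 0.36552, 0.50623
  X=1: 0.49295, 0.53041
Sum of the 4 terms: H(X,Y) = 1.8951 bits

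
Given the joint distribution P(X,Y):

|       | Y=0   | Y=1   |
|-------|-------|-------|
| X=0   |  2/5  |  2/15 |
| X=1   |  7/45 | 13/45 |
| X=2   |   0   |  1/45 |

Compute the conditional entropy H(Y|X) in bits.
0.8478 bits

H(Y|X) = H(X,Y) - H(X)

H(X,Y) = -Σ_{x,y} P(x,y) log₂ P(x,y). Per-cell terms -P(x,y)·log₂P(x,y):
  X=0: 0.5288, 0.3876
  X=1: 0.4176, 0.5175
  X=2: 0.0000, 0.1220
  (cells with P = 0 contribute 0)
Sum of the 6 terms: H(X,Y) = 1.9735 bits

Marginal of X (row sums):
  P(X=0) = 2/5 + 2/15 = 8/15
  P(X=1) = 7/45 + 13/45 = 4/9
  P(X=2) = 0 + 1/45 = 1/45
H(X) = -[(8/15)·log₂(8/15) + (4/9)·log₂(4/9) + (1/45)·log₂(1/45)]
  = 0.4837 + 0.5200 + 0.1220 = 1.1257 bits

H(Y|X) = H(X,Y) - H(X) = 1.9735 - 1.1257 = 0.8478 bits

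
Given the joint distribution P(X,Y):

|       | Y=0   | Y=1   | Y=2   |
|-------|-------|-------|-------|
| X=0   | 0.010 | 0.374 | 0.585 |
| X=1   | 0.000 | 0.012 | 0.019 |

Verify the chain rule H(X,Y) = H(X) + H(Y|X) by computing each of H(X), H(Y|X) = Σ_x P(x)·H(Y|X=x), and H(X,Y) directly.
H(X) = 0.1994 bits, H(Y|X) = 1.0354 bits, H(X,Y) = 1.2348 bits

Marginal of X (row sums):
  P(X=0) = 0.010 + 0.374 + 0.585 = 0.969
  P(X=1) = 0.000 + 0.012 + 0.019 = 0.031
H(X) = -[0.969·log₂(0.969) + 0.031·log₂(0.031)]
  = 0.0440 + 0.1554 = 0.1994 bits

H(Y|X) = Σ_x P(x)·H(Y|X=x):
  X=0: P(X=0) = 0.969, P(Y|X=0) = (10/969, 22/57, 195/323) → H(Y|X=0) = 1.0377
  X=1: P(X=1) = 0.031, P(Y|X=1) = (0, 12/31, 19/31) → H(Y|X=1) = 0.9629
H(Y|X) = 0.969·1.0377 + 0.031·0.9629 = 1.0354 bits

H(X,Y) = -Σ_{x,y} P(x,y) log₂ P(x,y). Per-cell terms -P(x,y)·log₂P(x,y):
  X=0: 0.0664, 0.5307, 0.4525
  X=1: 0.0000, 0.0766, 0.1086
  (cells with P = 0 contribute 0)
Sum of the 6 terms: H(X,Y) = 1.2348 bits

Chain rule check:
  H(X) + H(Y|X) = 0.1994 + 1.0354 = 1.2348 bits
  H(X,Y) = 1.2348 bits
✓ Chain rule verified.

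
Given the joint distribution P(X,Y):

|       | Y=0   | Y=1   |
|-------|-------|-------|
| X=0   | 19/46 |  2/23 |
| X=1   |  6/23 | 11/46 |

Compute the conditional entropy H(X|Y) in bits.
0.9217 bits

H(X|Y) = H(X,Y) - H(Y)

H(X,Y) = -Σ_{x,y} P(x,y) log₂ P(x,y). Per-cell terms -P(x,y)·log₂P(x,y):
  X=0: 0.5269, 0.3064
  X=1: 0.5057, 0.4936
Sum of the 4 terms: H(X,Y) = 1.8326 bits

Marginal of Y (column sums):
  P(Y=0) = 19/46 + 6/23 = 31/46
  P(Y=1) = 2/23 + 11/46 = 15/46
H(Y) = -[(31/46)·log₂(31/46) + (15/46)·log₂(15/46)]
  = 0.3837 + 0.5272 = 0.9109 bits

H(X|Y) = H(X,Y) - H(Y) = 1.8326 - 0.9109 = 0.9217 bits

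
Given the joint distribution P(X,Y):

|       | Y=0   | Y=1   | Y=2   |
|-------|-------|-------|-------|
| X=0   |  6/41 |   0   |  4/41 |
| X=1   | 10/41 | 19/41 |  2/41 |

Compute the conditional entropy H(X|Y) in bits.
0.5068 bits

H(X|Y) = H(X,Y) - H(Y)

H(X,Y) = -Σ_{x,y} P(x,y) log₂ P(x,y). Per-cell terms -P(x,y)·log₂P(x,y):
  X=0: 0.40574, 0.00000, 0.32757
  X=1: 0.49649, 0.51422, 0.21256
  (cells with P = 0 contribute 0)
Sum of the 6 terms: H(X,Y) = 1.95658 bits

Marginal of Y (column sums):
  P(Y=0) = 6/41 + 10/41 = 16/41
  P(Y=1) = 0 + 19/41 = 19/41
  P(Y=2) = 4/41 + 2/41 = 6/41
H(Y) = -[(16/41)·log₂(16/41) + (19/41)·log₂(19/41) + (6/41)·log₂(6/41)]
  = 0.52978 + 0.51422 + 0.40574 = 1.44974 bits

H(X|Y) = H(X,Y) - H(Y) = 1.95658 - 1.44974 = 0.5068 bits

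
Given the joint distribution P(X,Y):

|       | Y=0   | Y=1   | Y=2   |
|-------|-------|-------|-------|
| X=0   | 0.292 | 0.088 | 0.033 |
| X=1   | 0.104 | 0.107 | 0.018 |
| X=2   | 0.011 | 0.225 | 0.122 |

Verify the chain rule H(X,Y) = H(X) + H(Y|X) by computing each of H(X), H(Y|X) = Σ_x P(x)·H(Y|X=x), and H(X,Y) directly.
H(X) = 1.5444 bits, H(Y|X) = 1.1601 bits, H(X,Y) = 2.7045 bits

Marginal of X (row sums):
  P(X=0) = 0.292 + 0.088 + 0.033 = 0.413
  P(X=1) = 0.104 + 0.107 + 0.018 = 0.229
  P(X=2) = 0.011 + 0.225 + 0.122 = 0.358
H(X) = -[0.413·log₂(0.413) + 0.229·log₂(0.229) + 0.358·log₂(0.358)]
  = 0.52690 + 0.48699 + 0.53054 = 1.5444 bits

H(Y|X) = Σ_x P(x)·H(Y|X=x):
  X=0: P(X=0) = 0.413, P(Y|X=0) = (292/413, 88/413, 33/413) → H(Y|X=0) = 1.12021
  X=1: P(X=1) = 0.229, P(Y|X=1) = (104/229, 107/229, 18/229) → H(Y|X=1) = 1.31850
  X=2: P(X=2) = 0.358, P(Y|X=2) = (11/358, 225/358, 61/179) → H(Y|X=2) = 1.10475
H(Y|X) = 0.413·1.12021 + 0.229·1.31850 + 0.358·1.10475 = 1.1601 bits

H(X,Y) = -Σ_{x,y} P(x,y) log₂ P(x,y). Per-cell terms -P(x,y)·log₂P(x,y):
  X=0: 0.51858, 0.30856, 0.16241
  X=1: 0.33960, 0.34500, 0.10433
  X=2: 0.07157, 0.48420, 0.37028
Sum of the 9 terms: H(X,Y) = 2.7045 bits

Chain rule check:
  H(X) + H(Y|X) = 1.5444 + 1.1601 = 2.7045 bits
  H(X,Y) = 2.7045 bits
✓ Chain rule verified.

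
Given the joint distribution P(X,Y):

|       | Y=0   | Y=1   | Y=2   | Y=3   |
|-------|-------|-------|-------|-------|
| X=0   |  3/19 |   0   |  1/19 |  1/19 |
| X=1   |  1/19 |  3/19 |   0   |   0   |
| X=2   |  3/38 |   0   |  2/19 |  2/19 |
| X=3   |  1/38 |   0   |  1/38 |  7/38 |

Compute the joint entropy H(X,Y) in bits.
3.2104 bits

H(X,Y) = -Σ_{x,y} P(x,y) log₂ P(x,y). Per-cell terms -P(x,y)·log₂P(x,y):
  X=0: 0.42047, 0.00000, 0.22358, 0.22358
  X=1: 0.22358, 0.42047, 0.00000, 0.00000
  X=2: 0.28918, 0.00000, 0.34189, 0.34189
  X=3: 0.13810, 0.00000, 0.13810, 0.44958
  (cells with P = 0 contribute 0)
Sum of the 16 terms: H(X,Y) = 3.2104 bits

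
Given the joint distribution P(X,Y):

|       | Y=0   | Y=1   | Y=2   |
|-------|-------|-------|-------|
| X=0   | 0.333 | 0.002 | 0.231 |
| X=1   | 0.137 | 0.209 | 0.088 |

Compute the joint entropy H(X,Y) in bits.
2.2080 bits

H(X,Y) = -Σ_{x,y} P(x,y) log₂ P(x,y). Per-cell terms -P(x,y)·log₂P(x,y):
  X=0: 0.5283, 0.0179, 0.4883
  X=1: 0.3929, 0.4720, 0.3086
Sum of the 6 terms: H(X,Y) = 2.2080 bits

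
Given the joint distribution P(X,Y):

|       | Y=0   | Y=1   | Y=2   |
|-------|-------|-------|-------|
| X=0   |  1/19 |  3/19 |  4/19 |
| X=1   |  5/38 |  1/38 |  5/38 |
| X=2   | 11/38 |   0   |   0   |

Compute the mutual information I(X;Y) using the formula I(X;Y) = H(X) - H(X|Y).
0.5074 bits

I(X;Y) = H(X) - H(X|Y)

Marginal of X (row sums):
  P(X=0) = 1/19 + 3/19 + 4/19 = 8/19
  P(X=1) = 5/38 + 1/38 + 5/38 = 11/38
  P(X=2) = 11/38 + 0 + 0 = 11/38
H(X) = -[(8/19)·log₂(8/19) + (11/38)·log₂(11/38) + (11/38)·log₂(11/38)]
  = 0.52544 + 0.51772 + 0.51772 = 1.5609 bits

Marginal of Y (column sums):
  P(Y=0) = 1/19 + 5/38 + 11/38 = 9/19
  P(Y=1) = 3/19 + 1/38 + 0 = 7/38
  P(Y=2) = 4/19 + 5/38 + 0 = 13/38
H(X|Y) = Σ_y P(y)·H(X|Y=y):
  Y=0: P(Y=0) = 9/19, P(X|Y=0) = (1/9, 5/18, 11/18) → H(X|Y=0) = 1.29974
  Y=1: P(Y=1) = 7/38, P(X|Y=1) = (6/7, 1/7, 0) → H(X|Y=1) = 0.59167
  Y=2: P(Y=2) = 13/38, P(X|Y=2) = (8/13, 5/13, 0) → H(X|Y=2) = 0.96124
H(X|Y) = (9/19)·1.29974 + (7/38)·0.59167 + (13/38)·0.96124 = 1.0535 bits

I(X;Y) = H(X) - H(X|Y) = 1.5609 - 1.0535 = 0.5074 bits

Cross-check via I(X;Y) = H(X) + H(Y) - H(X,Y): computing H(Y) from the column sums and H(X,Y) from the 9 cells in the same way gives H(Y) = 1.4896 bits and H(X,Y) = 2.5431 bits, so
I(X;Y) = 1.5609 + 1.4896 - 2.5431 = 0.5074 bits ✓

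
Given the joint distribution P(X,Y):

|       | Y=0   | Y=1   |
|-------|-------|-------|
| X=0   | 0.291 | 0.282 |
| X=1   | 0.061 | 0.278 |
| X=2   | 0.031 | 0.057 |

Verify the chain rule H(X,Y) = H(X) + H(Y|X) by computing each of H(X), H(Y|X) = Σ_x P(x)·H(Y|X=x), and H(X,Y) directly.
H(X) = 1.2980 bits, H(Y|X) = 0.8858 bits, H(X,Y) = 2.1837 bits

Marginal of X (row sums):
  P(X=0) = 0.291 + 0.282 = 0.573
  P(X=1) = 0.061 + 0.278 = 0.339
  P(X=2) = 0.031 + 0.057 = 0.088
H(X) = -[0.573·log₂(0.573) + 0.339·log₂(0.339) + 0.088·log₂(0.088)]
  = 0.46034 + 0.52906 + 0.30856 = 1.2980 bits

H(Y|X) = Σ_x P(x)·H(Y|X=x):
  X=0: P(X=0) = 0.573, P(Y|X=0) = (97/191, 94/191) → H(Y|X=0) = 0.99982
  X=1: P(X=1) = 0.339, P(Y|X=1) = (61/339, 278/339) → H(Y|X=1) = 0.67995
  X=2: P(X=2) = 0.088, P(Y|X=2) = (31/88, 57/88) → H(Y|X=2) = 0.93608
H(Y|X) = 0.573·0.99982 + 0.339·0.67995 + 0.088·0.93608 = 0.8858 bits

H(X,Y) = -Σ_{x,y} P(x,y) log₂ P(x,y). Per-cell terms -P(x,y)·log₂P(x,y):
  X=0: 0.51824, 0.51500
  X=1: 0.24614, 0.51342
  X=2: 0.15536, 0.23557
Sum of the 6 terms: H(X,Y) = 2.1837 bits

Chain rule check:
  H(X) + H(Y|X) = 1.2980 + 0.8858 = 2.1838 bits
  H(X,Y) = 2.1837 bits
✓ Chain rule verified (Δ = 0.0001 is 4-dp rounding noise: each of the three values was rounded independently).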